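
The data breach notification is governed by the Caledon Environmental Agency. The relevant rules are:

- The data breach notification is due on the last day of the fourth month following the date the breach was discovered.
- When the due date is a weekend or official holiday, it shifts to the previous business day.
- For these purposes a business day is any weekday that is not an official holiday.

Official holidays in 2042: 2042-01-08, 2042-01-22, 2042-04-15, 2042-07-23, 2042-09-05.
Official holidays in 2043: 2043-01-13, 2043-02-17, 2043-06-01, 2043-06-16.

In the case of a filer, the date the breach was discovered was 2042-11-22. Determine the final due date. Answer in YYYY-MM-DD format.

2043-03-31

The fourth month after 2042-11-22 is March 2043, whose last day is 2043-03-31.
2043-03-31 falls on a Tuesday, which is a business day, so no adjustment is needed.
Final deadline: 2043-03-31.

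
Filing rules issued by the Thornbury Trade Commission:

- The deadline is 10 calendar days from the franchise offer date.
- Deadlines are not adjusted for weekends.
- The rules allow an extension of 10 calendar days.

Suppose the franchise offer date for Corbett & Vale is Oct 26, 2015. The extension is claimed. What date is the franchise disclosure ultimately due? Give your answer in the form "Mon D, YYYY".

10 calendar days after Oct 26, 2015 is Nov 5, 2015.
Nov 5, 2015 is a Thursday; no weekend or holiday adjustment applies.
Add the 10 calendar-day extension to Nov 5, 2015: Nov 15, 2015.
No adjustment is made for weekends or holidays, so Nov 15, 2015 stands.
Deadline: Nov 15, 2015.

Nov 15, 2015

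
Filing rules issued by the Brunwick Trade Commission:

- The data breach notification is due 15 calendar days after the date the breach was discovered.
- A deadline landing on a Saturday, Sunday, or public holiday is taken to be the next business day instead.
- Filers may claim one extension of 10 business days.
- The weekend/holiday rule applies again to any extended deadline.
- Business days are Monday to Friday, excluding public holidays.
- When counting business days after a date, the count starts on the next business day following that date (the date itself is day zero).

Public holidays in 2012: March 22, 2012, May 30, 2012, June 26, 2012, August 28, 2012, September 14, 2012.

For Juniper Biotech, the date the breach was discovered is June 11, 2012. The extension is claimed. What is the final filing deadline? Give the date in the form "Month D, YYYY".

Adding 15 calendar days to June 11, 2012 gives June 26, 2012.
Because June 26, 2012 is a listed holiday, the deadline becomes June 27, 2012 (Wednesday).
Applying the 10-business-day extension: 10 business days after June 27, 2012 is July 11, 2012.
July 11, 2012 (Wednesday) is already a business day.
Final deadline: July 11, 2012.

July 11, 2012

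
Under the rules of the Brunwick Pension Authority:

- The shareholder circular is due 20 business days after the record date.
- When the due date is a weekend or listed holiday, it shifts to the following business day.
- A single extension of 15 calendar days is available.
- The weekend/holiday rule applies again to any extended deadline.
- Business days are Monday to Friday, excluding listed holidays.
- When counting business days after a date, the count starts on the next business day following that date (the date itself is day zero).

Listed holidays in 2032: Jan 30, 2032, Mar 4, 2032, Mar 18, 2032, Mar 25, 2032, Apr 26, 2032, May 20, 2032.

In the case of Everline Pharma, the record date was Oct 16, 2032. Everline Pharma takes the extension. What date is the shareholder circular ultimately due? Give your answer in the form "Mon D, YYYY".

Nov 29, 2032

Starting the day after Oct 16, 2032 and counting 20 business days lands on Nov 12, 2032.
Since Nov 12, 2032 is a Friday and not a holiday, the date is unchanged.
With the 15-day extension, Nov 12, 2032 becomes Nov 27, 2032.
Nov 27, 2032 falls on a Saturday. Rolling to the next business day gives Nov 29, 2032, a Monday.
Final deadline: Nov 29, 2032.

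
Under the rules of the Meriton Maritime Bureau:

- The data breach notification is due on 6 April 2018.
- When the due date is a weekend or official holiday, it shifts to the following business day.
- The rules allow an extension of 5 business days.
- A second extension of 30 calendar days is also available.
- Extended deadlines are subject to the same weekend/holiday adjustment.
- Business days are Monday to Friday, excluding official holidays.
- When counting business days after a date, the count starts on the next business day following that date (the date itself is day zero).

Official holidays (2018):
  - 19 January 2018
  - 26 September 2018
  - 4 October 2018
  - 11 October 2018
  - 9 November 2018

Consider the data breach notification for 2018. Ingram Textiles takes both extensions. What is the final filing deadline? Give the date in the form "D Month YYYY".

14 May 2018

The statutory due date is 6 April 2018.
6 April 2018 is a Friday and not a listed holiday, so it stands.
Applying the 5-business-day extension: 5 business days after 6 April 2018 is 13 April 2018.
13 April 2018 is a Friday and not a listed holiday, so it stands.
Add the 30 calendar-day extension to 13 April 2018: 13 May 2018.
13 May 2018 falls on a Sunday. Rolling to the next business day gives 14 May 2018, a Monday.
So the filing is due 14 May 2018.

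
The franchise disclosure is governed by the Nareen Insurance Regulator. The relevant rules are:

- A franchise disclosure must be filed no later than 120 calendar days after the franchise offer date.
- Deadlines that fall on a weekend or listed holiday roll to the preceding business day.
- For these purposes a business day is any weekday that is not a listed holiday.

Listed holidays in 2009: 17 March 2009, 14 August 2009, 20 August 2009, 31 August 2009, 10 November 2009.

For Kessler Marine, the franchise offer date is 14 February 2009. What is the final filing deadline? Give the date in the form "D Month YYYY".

12 June 2009

Trigger date 14 February 2009 + 120 calendar days = 14 June 2009.
14 June 2009 is a Sunday, so it moves to the preceding business day, 12 June 2009 (Friday).
So the filing is due 12 June 2009.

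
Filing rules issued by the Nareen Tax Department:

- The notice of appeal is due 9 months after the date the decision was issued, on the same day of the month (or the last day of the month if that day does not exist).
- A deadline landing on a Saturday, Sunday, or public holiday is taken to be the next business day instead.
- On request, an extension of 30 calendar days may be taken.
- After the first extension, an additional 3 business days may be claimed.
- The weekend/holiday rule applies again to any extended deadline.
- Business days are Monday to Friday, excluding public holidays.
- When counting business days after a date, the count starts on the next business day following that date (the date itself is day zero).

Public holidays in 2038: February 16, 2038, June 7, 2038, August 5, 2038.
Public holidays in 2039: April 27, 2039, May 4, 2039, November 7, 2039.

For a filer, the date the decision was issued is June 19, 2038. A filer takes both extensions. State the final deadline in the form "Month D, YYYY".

Moving 9 months forward from June 19, 2038 on the corresponding day gives March 19, 2039.
March 19, 2039 is a Saturday; the next business day is March 21, 2039 (Monday).
Applying the 30-calendar-day extension: March 21, 2039 + 30 days = April 20, 2039.
April 20, 2039 falls on a Wednesday, which is a business day, so no adjustment is needed.
The 3-business-day extension runs from April 20, 2039 to April 25, 2039.
April 25, 2039 (Monday) is already a business day.
Deadline: April 25, 2039.

April 25, 2039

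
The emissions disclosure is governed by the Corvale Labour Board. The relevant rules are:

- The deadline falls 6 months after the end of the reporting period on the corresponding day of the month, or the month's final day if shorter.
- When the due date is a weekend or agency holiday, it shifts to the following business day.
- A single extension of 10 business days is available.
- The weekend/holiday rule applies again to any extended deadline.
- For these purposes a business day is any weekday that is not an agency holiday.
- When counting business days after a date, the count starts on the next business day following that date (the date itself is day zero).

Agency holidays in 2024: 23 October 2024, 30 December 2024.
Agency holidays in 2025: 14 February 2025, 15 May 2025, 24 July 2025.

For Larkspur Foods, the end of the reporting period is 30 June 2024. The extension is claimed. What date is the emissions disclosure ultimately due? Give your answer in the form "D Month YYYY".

14 January 2025

6 months from 30 June 2024 is 30 December 2024.
30 December 2024 is a listed holiday, so it moves to the next business day, 31 December 2024 (Tuesday).
Applying the 10-business-day extension: 10 business days after 31 December 2024 is 14 January 2025.
14 January 2025 (Tuesday) is already a business day.
Final deadline: 14 January 2025.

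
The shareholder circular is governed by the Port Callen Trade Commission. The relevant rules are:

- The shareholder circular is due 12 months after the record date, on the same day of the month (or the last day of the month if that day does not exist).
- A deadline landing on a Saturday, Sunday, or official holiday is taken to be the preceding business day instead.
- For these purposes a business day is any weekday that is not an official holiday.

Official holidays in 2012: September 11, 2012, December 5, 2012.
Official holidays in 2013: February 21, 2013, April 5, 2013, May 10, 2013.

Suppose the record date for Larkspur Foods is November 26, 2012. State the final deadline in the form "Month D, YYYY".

12 months from November 26, 2012 is November 26, 2013.
Since November 26, 2013 is a Tuesday and not a holiday, the date is unchanged.
Deadline: November 26, 2013.

November 26, 2013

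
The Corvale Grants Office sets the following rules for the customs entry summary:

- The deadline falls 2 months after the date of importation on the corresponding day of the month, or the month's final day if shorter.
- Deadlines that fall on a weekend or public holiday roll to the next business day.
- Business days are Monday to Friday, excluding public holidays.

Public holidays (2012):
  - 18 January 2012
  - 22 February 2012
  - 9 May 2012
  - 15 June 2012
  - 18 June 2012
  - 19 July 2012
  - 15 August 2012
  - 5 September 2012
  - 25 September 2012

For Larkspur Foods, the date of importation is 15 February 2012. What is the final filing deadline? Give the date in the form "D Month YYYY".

16 April 2012

2 months from 15 February 2012 is 15 April 2012.
Because 15 April 2012 is a Sunday, the deadline becomes 16 April 2012 (Monday).
The final due date is 16 April 2012.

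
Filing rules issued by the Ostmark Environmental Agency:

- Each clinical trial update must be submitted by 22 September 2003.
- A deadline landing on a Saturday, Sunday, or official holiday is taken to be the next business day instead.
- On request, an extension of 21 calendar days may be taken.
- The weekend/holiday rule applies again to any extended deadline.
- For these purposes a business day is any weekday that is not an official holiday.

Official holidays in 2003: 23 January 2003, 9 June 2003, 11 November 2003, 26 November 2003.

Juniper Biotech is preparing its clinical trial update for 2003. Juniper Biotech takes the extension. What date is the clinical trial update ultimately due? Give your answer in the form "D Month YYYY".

13 October 2003

The stated deadline is 22 September 2003.
22 September 2003 (Monday) is already a business day.
With the 21-day extension, 22 September 2003 becomes 13 October 2003.
13 October 2003 is a Monday and not a listed holiday, so it stands.
Deadline: 13 October 2003.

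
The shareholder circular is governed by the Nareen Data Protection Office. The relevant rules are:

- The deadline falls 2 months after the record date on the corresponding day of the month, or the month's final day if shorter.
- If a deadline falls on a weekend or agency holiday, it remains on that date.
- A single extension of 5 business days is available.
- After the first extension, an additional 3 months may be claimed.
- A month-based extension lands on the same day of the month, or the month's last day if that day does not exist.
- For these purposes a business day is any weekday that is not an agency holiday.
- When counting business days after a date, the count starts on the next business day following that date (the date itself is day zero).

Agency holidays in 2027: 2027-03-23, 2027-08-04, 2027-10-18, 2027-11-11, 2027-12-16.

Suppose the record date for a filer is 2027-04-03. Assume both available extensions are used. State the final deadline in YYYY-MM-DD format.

2027-09-10

2 months from 2027-04-03 is 2027-06-03.
2027-06-03 falls on a Thursday. The rules make no weekend/holiday allowance, so it remains 2027-06-03.
The 5-business-day extension runs from 2027-06-03 to 2027-06-10.
2027-06-10 is a Thursday; no weekend or holiday adjustment applies.
The 3 months extension carries 2027-06-10 to 2027-09-10.
2027-09-10 is a Friday; no weekend or holiday adjustment applies.
Final deadline: 2027-09-10.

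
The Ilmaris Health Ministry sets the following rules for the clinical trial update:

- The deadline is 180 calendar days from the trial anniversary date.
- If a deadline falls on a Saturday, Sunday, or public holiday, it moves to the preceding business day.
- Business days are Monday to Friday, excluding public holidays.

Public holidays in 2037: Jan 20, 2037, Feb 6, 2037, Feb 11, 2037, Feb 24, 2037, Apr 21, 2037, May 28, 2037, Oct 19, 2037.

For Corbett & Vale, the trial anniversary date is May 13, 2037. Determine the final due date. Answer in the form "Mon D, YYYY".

Nov 9, 2037

180 calendar days after May 13, 2037 is Nov 9, 2037.
Since Nov 9, 2037 is a Monday and not a holiday, the date is unchanged.
The final due date is Nov 9, 2037.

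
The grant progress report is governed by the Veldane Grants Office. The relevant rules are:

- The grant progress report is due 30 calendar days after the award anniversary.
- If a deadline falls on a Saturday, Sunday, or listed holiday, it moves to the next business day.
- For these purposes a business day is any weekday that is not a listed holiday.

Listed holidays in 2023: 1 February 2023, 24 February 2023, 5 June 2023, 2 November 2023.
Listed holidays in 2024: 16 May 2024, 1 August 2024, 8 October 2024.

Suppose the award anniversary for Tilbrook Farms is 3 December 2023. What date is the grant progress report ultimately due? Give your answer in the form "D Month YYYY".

30 calendar days after 3 December 2023 is 2 January 2024.
2 January 2024 is a Tuesday and not a listed holiday, so it stands.
The final due date is 2 January 2024.

2 January 2024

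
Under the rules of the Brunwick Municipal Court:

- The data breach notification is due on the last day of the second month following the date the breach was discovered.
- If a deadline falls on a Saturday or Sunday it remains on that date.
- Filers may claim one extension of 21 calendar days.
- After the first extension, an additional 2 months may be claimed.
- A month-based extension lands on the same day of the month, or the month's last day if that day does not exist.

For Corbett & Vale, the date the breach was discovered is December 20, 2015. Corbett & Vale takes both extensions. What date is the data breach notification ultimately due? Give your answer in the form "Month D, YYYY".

2 months after December 20, 2015 falls in February 2016; the last day of that month is February 29, 2016.
No adjustment is made for weekends or holidays, so February 29, 2016 stands.
Add the 21 calendar-day extension to February 29, 2016: March 21, 2016.
March 21, 2016 falls on a Monday. The rules make no weekend/holiday allowance, so it remains March 21, 2016.
Applying the 2 months extension: 2 months after March 21, 2016 is May 21, 2016.
No adjustment is made for weekends or holidays, so May 21, 2016 stands.
Deadline: May 21, 2016.

May 21, 2016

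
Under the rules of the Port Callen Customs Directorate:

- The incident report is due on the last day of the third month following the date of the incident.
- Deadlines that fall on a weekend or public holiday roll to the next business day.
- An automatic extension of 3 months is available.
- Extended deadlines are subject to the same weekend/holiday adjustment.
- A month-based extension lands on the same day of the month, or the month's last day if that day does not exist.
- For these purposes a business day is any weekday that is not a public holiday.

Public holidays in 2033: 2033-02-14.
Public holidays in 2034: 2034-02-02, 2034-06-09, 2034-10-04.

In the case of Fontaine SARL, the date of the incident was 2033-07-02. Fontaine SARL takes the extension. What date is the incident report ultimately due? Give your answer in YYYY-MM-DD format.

2034-01-31

3 months after 2033-07-02 falls in October 2033; the last day of that month is 2033-10-31.
2033-10-31 falls on a Monday, which is a business day, so no adjustment is needed.
Add 3 months to 2033-10-31: 2034-01-31.
2034-01-31 (Tuesday) is already a business day.
Final deadline: 2034-01-31.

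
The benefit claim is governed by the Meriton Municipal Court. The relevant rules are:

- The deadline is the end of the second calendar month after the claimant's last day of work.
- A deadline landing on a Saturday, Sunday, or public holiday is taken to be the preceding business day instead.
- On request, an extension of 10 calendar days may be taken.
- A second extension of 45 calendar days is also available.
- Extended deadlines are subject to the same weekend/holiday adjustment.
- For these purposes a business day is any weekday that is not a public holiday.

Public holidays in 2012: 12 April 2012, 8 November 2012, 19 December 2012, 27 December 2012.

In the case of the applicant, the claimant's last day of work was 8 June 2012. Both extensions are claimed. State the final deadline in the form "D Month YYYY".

25 October 2012

2 months after 8 June 2012 falls in August 2012; the last day of that month is 31 August 2012.
31 August 2012 falls on a Friday, which is a business day, so no adjustment is needed.
Add the 10 calendar-day extension to 31 August 2012: 10 September 2012.
10 September 2012 falls on a Monday, which is a business day, so no adjustment is needed.
The 45-calendar-day extension moves the deadline from 10 September 2012 to 25 October 2012.
25 October 2012 (Thursday) is already a business day.
Deadline: 25 October 2012.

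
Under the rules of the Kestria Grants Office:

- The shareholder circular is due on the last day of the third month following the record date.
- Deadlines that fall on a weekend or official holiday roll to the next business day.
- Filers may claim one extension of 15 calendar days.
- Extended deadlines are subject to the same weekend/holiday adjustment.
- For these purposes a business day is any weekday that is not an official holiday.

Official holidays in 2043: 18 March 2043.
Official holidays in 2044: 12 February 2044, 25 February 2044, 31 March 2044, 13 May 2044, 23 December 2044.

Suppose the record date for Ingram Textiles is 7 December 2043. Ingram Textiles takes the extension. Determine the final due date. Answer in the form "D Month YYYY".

18 April 2044

3 months after 7 December 2043 falls in March 2044; the last day of that month is 31 March 2044.
31 March 2044 falls on a listed holiday. Rolling to the next business day gives 1 April 2044, a Friday.
With the 15-day extension, 1 April 2044 becomes 16 April 2044.
16 April 2044 falls on a Saturday. Rolling to the next business day gives 18 April 2044, a Monday.
The final due date is 18 April 2044.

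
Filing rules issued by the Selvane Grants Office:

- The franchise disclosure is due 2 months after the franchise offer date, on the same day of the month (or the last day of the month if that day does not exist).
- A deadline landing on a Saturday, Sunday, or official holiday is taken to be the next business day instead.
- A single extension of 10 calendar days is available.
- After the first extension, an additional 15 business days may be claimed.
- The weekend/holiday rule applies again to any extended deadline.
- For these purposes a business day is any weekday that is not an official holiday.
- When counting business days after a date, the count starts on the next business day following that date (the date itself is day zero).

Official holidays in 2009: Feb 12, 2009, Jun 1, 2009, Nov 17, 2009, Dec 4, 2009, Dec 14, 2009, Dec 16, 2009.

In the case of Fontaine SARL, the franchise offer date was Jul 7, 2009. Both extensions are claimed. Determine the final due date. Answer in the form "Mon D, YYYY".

Oct 8, 2009

2 months after Jul 7, 2009, on the same day of the month, is Sep 7, 2009.
Since Sep 7, 2009 is a Monday and not a holiday, the date is unchanged.
With the 10-day extension, Sep 7, 2009 becomes Sep 17, 2009.
Sep 17, 2009 (Thursday) is already a business day.
Counting 15 further business days from Sep 17, 2009 reaches Oct 8, 2009.
Oct 8, 2009 (Thursday) is already a business day.
Deadline: Oct 8, 2009.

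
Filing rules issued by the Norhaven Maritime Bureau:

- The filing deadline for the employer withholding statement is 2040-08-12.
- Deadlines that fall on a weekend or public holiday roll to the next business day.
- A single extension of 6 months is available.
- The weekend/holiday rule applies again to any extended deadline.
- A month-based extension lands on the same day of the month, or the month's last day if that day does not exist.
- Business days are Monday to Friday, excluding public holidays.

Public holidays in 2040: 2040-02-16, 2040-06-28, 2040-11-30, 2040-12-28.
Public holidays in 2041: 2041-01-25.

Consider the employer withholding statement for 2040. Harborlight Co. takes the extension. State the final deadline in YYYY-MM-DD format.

2041-02-13

Start from the fixed due date, 2040-08-12.
2040-08-12 falls on a Sunday. Rolling to the next business day gives 2040-08-13, a Monday.
The 6 months extension carries 2040-08-13 to 2041-02-13.
2041-02-13 is a Wednesday and not a listed holiday, so it stands.
The final due date is 2041-02-13.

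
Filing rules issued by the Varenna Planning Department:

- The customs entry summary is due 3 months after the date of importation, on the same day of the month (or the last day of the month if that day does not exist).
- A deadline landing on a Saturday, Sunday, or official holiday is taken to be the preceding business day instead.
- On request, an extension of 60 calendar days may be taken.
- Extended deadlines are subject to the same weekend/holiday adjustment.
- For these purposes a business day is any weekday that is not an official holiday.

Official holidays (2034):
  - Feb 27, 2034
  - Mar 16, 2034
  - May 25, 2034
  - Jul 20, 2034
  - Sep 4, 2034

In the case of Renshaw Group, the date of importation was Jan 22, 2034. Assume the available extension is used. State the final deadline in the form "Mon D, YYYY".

Jun 20, 2034

Moving 3 months forward from Jan 22, 2034 on the corresponding day gives Apr 22, 2034.
Apr 22, 2034 is a Saturday, so it moves to the preceding business day, Apr 21, 2034 (Friday).
The 60-calendar-day extension moves the deadline from Apr 21, 2034 to Jun 20, 2034.
Jun 20, 2034 is a Tuesday and not a listed holiday, so it stands.
The final due date is Jun 20, 2034.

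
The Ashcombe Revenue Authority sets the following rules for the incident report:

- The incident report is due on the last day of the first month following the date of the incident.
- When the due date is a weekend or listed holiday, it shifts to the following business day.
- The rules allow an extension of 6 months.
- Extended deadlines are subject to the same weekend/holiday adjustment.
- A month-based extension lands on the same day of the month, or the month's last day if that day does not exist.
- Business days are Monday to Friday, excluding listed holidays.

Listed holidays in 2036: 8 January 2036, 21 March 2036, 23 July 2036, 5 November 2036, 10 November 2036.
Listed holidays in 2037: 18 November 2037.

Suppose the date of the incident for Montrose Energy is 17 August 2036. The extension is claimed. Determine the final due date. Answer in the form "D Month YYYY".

30 March 2037

1 month after 17 August 2036 falls in September 2036; the last day of that month is 30 September 2036.
30 September 2036 is a Tuesday and not a listed holiday, so it stands.
Applying the 6 months extension: 6 months after 30 September 2036 is 30 March 2037.
30 March 2037 is a Monday and not a listed holiday, so it stands.
Deadline: 30 March 2037.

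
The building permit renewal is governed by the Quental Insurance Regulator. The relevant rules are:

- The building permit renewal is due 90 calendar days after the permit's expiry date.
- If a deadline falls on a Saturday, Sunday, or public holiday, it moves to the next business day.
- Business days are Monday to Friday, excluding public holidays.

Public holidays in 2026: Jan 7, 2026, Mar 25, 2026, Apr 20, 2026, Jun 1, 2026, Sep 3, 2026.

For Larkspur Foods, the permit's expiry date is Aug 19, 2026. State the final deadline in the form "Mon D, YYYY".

Nov 17, 2026

Trigger date Aug 19, 2026 + 90 calendar days = Nov 17, 2026.
Nov 17, 2026 falls on a Tuesday, which is a business day, so no adjustment is needed.
So the filing is due Nov 17, 2026.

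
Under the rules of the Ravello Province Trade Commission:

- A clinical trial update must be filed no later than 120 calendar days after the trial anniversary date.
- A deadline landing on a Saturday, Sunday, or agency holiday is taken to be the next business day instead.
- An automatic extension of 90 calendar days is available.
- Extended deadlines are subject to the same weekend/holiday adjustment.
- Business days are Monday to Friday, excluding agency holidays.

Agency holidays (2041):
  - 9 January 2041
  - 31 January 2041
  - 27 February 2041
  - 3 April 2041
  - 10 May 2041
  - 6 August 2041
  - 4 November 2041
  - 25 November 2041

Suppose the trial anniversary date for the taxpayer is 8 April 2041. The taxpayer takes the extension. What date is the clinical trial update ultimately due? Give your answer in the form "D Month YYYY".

From 8 April 2041, 120 calendar days later is 6 August 2041.
6 August 2041 falls on a listed holiday. Rolling to the next business day gives 7 August 2041, a Wednesday.
With the 90-day extension, 7 August 2041 becomes 5 November 2041.
5 November 2041 is a Tuesday and not a listed holiday, so it stands.
Final deadline: 5 November 2041.

5 November 2041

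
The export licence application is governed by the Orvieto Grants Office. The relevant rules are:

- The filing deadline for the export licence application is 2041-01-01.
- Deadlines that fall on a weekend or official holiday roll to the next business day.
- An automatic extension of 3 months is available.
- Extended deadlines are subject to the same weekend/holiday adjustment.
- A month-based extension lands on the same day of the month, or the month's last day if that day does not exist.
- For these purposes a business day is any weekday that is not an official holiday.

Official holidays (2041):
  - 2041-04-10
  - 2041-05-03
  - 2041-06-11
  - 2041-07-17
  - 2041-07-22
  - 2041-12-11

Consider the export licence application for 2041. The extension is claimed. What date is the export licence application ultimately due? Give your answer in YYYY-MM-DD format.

Start from the fixed due date, 2041-01-01.
Since 2041-01-01 is a Tuesday and not a holiday, the date is unchanged.
The 3 months extension carries 2041-01-01 to 2041-04-01.
Since 2041-04-01 is a Monday and not a holiday, the date is unchanged.
So the filing is due 2041-04-01.

2041-04-01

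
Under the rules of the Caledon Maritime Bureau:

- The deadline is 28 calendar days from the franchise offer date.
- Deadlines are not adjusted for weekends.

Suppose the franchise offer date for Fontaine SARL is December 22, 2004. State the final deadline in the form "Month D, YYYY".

From December 22, 2004, 28 calendar days later is January 19, 2005.
January 19, 2005 falls on a Wednesday. The rules make no weekend/holiday allowance, so it remains January 19, 2005.
The final due date is January 19, 2005.

January 19, 2005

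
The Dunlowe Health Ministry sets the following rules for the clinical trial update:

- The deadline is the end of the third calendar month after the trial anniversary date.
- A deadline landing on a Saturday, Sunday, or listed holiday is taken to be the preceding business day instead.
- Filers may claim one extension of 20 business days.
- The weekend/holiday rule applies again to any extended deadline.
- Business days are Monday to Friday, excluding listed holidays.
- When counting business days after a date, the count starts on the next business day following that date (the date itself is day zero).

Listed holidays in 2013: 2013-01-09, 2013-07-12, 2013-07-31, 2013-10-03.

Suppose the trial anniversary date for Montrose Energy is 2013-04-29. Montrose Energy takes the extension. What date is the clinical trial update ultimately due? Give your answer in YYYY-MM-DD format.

2013-08-28

3 months after 2013-04-29 is July 2013; that month ends on 2013-07-31.
Because 2013-07-31 is a listed holiday, the deadline becomes 2013-07-30 (Tuesday).
Applying the 20-business-day extension: 20 business days after 2013-07-30 is 2013-08-28.
2013-08-28 falls on a Wednesday, which is a business day, so no adjustment is needed.
Final deadline: 2013-08-28.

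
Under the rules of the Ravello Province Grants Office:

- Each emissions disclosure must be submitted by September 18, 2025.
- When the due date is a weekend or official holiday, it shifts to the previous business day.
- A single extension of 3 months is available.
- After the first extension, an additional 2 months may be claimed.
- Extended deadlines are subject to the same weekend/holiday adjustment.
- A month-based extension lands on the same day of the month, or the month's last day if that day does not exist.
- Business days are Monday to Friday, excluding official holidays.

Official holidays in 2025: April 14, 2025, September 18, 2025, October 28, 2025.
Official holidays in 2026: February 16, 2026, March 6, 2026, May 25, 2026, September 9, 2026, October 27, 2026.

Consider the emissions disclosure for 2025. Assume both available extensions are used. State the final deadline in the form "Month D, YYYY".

February 17, 2026

The stated deadline is September 18, 2025.
September 18, 2025 falls on a listed holiday. Rolling to the preceding business day gives September 17, 2025, a Wednesday.
Add 3 months to September 17, 2025: December 17, 2025.
December 17, 2025 falls on a Wednesday, which is a business day, so no adjustment is needed.
Add 2 months to December 17, 2025: February 17, 2026.
February 17, 2026 falls on a Tuesday, which is a business day, so no adjustment is needed.
Deadline: February 17, 2026.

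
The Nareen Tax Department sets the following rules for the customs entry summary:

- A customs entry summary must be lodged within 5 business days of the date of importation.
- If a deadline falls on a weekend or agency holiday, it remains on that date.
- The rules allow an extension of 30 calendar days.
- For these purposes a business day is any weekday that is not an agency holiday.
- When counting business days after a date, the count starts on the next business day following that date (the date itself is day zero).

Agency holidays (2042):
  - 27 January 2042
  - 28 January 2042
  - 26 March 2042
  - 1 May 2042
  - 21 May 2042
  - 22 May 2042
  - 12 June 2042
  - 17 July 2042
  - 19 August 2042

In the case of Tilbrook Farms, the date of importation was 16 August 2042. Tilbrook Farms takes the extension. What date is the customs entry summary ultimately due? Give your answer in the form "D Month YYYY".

24 September 2042

5 business days after 16 August 2042, excluding weekends and holidays, is 25 August 2042.
25 August 2042 falls on a Monday. The rules make no weekend/holiday allowance, so it remains 25 August 2042.
The 30-calendar-day extension moves the deadline from 25 August 2042 to 24 September 2042.
24 September 2042 is a Wednesday; no weekend or holiday adjustment applies.
The final due date is 24 September 2042.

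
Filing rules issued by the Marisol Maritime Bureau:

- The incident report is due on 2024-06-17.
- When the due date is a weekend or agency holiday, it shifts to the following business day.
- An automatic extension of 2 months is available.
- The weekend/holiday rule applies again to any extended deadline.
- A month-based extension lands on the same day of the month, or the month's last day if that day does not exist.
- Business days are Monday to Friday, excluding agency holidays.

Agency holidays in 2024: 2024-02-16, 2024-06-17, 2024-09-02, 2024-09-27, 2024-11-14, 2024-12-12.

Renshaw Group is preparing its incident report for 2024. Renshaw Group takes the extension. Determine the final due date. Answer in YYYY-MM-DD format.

2024-08-19

The stated deadline is 2024-06-17.
Because 2024-06-17 is a listed holiday, the deadline becomes 2024-06-18 (Tuesday).
The 2 months extension carries 2024-06-18 to 2024-08-18.
Because 2024-08-18 is a Sunday, the deadline becomes 2024-08-19 (Monday).
The final due date is 2024-08-19.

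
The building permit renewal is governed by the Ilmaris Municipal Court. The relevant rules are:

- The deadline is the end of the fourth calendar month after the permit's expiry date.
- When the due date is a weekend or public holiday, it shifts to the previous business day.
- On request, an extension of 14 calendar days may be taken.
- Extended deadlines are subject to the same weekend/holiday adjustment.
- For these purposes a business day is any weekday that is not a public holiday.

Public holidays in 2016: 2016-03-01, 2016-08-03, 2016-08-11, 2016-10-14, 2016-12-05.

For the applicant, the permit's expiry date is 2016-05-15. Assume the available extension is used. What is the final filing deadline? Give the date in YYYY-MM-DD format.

2016-10-13

4 months after 2016-05-15 is September 2016; that month ends on 2016-09-30.
2016-09-30 falls on a Friday, which is a business day, so no adjustment is needed.
Applying the 14-calendar-day extension: 2016-09-30 + 14 days = 2016-10-14.
2016-10-14 falls on a listed holiday. Rolling to the preceding business day gives 2016-10-13, a Thursday.
So the filing is due 2016-10-13.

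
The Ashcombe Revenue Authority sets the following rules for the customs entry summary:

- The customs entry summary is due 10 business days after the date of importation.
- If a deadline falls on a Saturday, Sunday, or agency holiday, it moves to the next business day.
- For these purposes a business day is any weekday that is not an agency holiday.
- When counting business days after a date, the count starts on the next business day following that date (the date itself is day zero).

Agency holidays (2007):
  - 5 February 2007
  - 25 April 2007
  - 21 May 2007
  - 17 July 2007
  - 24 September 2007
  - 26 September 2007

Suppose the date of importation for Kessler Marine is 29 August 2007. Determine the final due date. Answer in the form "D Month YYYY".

12 September 2007

10 business days after 29 August 2007, excluding weekends and holidays, is 12 September 2007.
12 September 2007 (Wednesday) is already a business day.
So the filing is due 12 September 2007.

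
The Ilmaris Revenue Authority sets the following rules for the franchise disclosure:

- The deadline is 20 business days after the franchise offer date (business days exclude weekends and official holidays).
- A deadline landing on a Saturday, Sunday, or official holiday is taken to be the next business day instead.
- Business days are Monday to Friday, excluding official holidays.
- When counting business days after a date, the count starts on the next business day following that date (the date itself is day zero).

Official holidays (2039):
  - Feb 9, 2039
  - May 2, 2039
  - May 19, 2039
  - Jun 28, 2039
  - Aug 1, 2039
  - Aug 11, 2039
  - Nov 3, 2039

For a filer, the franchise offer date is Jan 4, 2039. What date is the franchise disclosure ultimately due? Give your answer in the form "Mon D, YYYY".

20 business days after Jan 4, 2039, excluding weekends and holidays, is Feb 1, 2039.
Since Feb 1, 2039 is a Tuesday and not a holiday, the date is unchanged.
So the filing is due Feb 1, 2039.

Feb 1, 2039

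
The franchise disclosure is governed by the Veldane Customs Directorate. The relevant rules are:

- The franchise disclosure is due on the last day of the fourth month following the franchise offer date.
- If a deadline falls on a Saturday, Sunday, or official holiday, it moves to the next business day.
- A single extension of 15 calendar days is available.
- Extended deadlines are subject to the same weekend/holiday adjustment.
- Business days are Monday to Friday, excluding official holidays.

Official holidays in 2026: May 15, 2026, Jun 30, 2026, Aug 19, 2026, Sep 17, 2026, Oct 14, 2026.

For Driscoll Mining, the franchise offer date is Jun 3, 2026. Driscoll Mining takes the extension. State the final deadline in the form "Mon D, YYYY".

Nov 17, 2026

4 months after Jun 3, 2026 is October 2026; that month ends on Oct 31, 2026.
Because Oct 31, 2026 is a Saturday, the deadline becomes Nov 2, 2026 (Monday).
Add the 15 calendar-day extension to Nov 2, 2026: Nov 17, 2026.
Since Nov 17, 2026 is a Tuesday and not a holiday, the date is unchanged.
Deadline: Nov 17, 2026.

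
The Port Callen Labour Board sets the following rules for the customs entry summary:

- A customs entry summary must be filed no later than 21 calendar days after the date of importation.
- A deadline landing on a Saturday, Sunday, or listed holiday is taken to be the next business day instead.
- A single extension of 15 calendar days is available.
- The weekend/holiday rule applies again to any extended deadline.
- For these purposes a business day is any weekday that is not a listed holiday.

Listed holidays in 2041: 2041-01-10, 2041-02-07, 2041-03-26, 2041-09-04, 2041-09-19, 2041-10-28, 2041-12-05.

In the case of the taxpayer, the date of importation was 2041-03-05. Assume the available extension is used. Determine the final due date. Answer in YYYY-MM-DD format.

2041-04-11

Trigger date 2041-03-05 + 21 calendar days = 2041-03-26.
Because 2041-03-26 is a listed holiday, the deadline becomes 2041-03-27 (Wednesday).
Applying the 15-calendar-day extension: 2041-03-27 + 15 days = 2041-04-11.
2041-04-11 is a Thursday and not a listed holiday, so it stands.
So the filing is due 2041-04-11.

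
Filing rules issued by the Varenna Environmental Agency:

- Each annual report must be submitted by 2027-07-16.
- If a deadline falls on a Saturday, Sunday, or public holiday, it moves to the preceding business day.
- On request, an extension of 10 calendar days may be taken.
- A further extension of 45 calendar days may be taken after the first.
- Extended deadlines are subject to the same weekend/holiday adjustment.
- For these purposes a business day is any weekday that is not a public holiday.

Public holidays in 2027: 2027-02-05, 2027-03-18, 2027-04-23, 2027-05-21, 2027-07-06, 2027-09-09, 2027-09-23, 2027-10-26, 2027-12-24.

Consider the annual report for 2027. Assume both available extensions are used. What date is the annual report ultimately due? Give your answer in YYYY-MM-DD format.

2027-09-08

The statutory due date is 2027-07-16.
2027-07-16 (Friday) is already a business day.
The 10-calendar-day extension moves the deadline from 2027-07-16 to 2027-07-26.
2027-07-26 is a Monday and not a listed holiday, so it stands.
Add the 45 calendar-day extension to 2027-07-26: 2027-09-09.
2027-09-09 is a listed holiday; the preceding business day is 2027-09-08 (Wednesday).
Deadline: 2027-09-08.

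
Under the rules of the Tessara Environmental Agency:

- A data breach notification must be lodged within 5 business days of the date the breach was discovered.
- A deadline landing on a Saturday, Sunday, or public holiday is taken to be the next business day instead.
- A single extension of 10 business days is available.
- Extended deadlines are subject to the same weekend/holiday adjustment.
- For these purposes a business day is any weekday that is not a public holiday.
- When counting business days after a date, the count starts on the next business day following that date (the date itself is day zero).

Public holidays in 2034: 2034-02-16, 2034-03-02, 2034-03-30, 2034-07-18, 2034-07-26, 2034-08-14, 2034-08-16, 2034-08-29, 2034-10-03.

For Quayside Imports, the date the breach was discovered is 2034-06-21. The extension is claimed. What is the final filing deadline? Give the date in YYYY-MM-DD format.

5 business days after 2034-06-21, excluding weekends and holidays, is 2034-06-28.
2034-06-28 is a Wednesday and not a listed holiday, so it stands.
The 10-business-day extension runs from 2034-06-28 to 2034-07-12.
2034-07-12 is a Wednesday and not a listed holiday, so it stands.
So the filing is due 2034-07-12.

2034-07-12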